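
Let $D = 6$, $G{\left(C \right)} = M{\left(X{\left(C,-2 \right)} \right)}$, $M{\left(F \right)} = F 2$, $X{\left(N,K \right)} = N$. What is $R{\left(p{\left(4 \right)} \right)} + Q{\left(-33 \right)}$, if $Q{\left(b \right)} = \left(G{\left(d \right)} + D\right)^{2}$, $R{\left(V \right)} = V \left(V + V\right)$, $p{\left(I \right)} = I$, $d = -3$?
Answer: $32$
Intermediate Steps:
$M{\left(F \right)} = 2 F$
$G{\left(C \right)} = 2 C$
$R{\left(V \right)} = 2 V^{2}$ ($R{\left(V \right)} = V 2 V = 2 V^{2}$)
$Q{\left(b \right)} = 0$ ($Q{\left(b \right)} = \left(2 \left(-3\right) + 6\right)^{2} = \left(-6 + 6\right)^{2} = 0^{2} = 0$)
$R{\left(p{\left(4 \right)} \right)} + Q{\left(-33 \right)} = 2 \cdot 4^{2} + 0 = 2 \cdot 16 + 0 = 32 + 0 = 32$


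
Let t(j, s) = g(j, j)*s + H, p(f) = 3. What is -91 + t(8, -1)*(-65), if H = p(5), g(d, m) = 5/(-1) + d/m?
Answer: -546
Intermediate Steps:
g(d, m) = -5 + d/m (g(d, m) = 5*(-1) + d/m = -5 + d/m)
H = 3
t(j, s) = 3 - 4*s (t(j, s) = (-5 + j/j)*s + 3 = (-5 + 1)*s + 3 = -4*s + 3 = 3 - 4*s)
-91 + t(8, -1)*(-65) = -91 + (3 - 4*(-1))*(-65) = -91 + (3 + 4)*(-65) = -91 + 7*(-65) = -91 - 455 = -546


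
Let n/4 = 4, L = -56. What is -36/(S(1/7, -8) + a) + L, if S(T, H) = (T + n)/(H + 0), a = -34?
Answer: -110936/2017 ≈ -55.000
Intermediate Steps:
n = 16 (n = 4*4 = 16)
S(T, H) = (16 + T)/H (S(T, H) = (T + 16)/(H + 0) = (16 + T)/H)
-36/(S(1/7, -8) + a) + L = -36/((16 + 1/7)/(-8) - 34) - 56 = -36/(-(16 + ⅐)/8 - 34) - 56 = -36/(-⅛*113/7 - 34) - 56 = -36/(-113/56 - 34) - 56 = -36/(-2017/56) - 56 = -56/2017*(-36) - 56 = 2016/2017 - 56 = -110936/2017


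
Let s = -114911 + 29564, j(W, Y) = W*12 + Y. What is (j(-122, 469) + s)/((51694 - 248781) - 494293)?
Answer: 1877/15030 ≈ 0.12488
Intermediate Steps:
j(W, Y) = Y + 12*W (j(W, Y) = 12*W + Y = Y + 12*W)
s = -85347
(j(-122, 469) + s)/((51694 - 248781) - 494293) = ((469 + 12*(-122)) - 85347)/((51694 - 248781) - 494293) = ((469 - 1464) - 85347)/(-197087 - 494293) = (-995 - 85347)/(-691380) = -86342*(-1/691380) = 1877/15030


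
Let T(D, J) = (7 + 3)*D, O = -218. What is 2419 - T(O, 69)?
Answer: 4599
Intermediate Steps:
T(D, J) = 10*D
2419 - T(O, 69) = 2419 - 10*(-218) = 2419 - 1*(-2180) = 2419 + 2180 = 4599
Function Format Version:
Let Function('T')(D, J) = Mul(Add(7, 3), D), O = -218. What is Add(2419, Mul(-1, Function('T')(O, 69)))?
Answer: 4599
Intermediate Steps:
Function('T')(D, J) = Mul(10, D)
Add(2419, Mul(-1, Function('T')(O, 69))) = Add(2419, Mul(-1, Mul(10, -218))) = Add(2419, Mul(-1, -2180)) = Add(2419, 2180) = 4599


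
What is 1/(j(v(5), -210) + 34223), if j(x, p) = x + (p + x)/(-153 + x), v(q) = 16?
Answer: 137/4690937 ≈ 2.9205e-5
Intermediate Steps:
j(x, p) = x + (p + x)/(-153 + x)
1/(j(v(5), -210) + 34223) = 1/((-210 + 16**2 - 152*16)/(-153 + 16) + 34223) = 1/((-210 + 256 - 2432)/(-137) + 34223) = 1/(-1/137*(-2386) + 34223) = 1/(2386/137 + 34223) = 1/(4690937/137) = 137/4690937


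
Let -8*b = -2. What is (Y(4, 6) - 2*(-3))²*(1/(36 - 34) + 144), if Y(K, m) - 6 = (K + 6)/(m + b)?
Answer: 668168/25 ≈ 26727.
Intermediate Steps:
b = ¼ (b = -⅛*(-2) = ¼ ≈ 0.25000)
Y(K, m) = 6 + (6 + K)/(¼ + m) (Y(K, m) = 6 + (K + 6)/(m + ¼) = 6 + (6 + K)/(¼ + m))
(Y(4, 6) - 2*(-3))²*(1/(36 - 34) + 144) = (2*(15 + 2*4 + 12*6)/(1 + 4*6) - 2*(-3))²*(1/(36 - 34) + 144) = (2*(15 + 8 + 72)/(1 + 24) + 6)²*(1/2 + 144) = (2*95/25 + 6)²*(½ + 144) = (2*(1/25)*95 + 6)²*(289/2) = (38/5 + 6)²*(289/2) = (68/5)²*(289/2) = (4624/25)*(289/2) = 668168/25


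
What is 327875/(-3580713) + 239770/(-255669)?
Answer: -314125009795/305159103999 ≈ -1.0294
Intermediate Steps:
327875/(-3580713) + 239770/(-255669) = 327875*(-1/3580713) + 239770*(-1/255669) = -327875/3580713 - 239770/255669 = -314125009795/305159103999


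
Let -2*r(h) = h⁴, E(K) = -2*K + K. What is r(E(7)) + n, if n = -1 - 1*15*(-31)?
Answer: -1473/2 ≈ -736.50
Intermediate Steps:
E(K) = -K
r(h) = -h⁴/2
n = 464 (n = -1 - 15*(-31) = -1 + 465 = 464)
r(E(7)) + n = -(-1*7)⁴/2 + 464 = -½*(-7)⁴ + 464 = -½*2401 + 464 = -2401/2 + 464 = -1473/2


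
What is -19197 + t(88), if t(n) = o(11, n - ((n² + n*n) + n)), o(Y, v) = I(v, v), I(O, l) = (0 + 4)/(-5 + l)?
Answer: -297419125/15493 ≈ -19197.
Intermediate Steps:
I(O, l) = 4/(-5 + l)
o(Y, v) = 4/(-5 + v)
t(n) = 4/(-5 - 2*n²) (t(n) = 4/(-5 + (n - ((n² + n*n) + n))) = 4/(-5 + (n - ((n² + n²) + n))) = 4/(-5 + (n - (2*n² + n))) = 4/(-5 + (n - (n + 2*n²))) = 4/(-5 + (n + (-n - 2*n²))) = 4/(-5 - 2*n²))
-19197 + t(88) = -19197 - 4/(5 + 2*88²) = -19197 - 4/(5 + 2*7744) = -19197 - 4/(5 + 15488) = -19197 - 4/15493 = -297419125/15493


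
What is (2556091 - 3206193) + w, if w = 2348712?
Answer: 1698610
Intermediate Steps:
(2556091 - 3206193) + w = (2556091 - 3206193) + 2348712 = -650102 + 2348712 = 1698610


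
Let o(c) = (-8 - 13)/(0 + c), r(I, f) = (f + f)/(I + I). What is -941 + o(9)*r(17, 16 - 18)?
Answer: -47977/51 ≈ -940.73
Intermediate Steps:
r(I, f) = f/I (r(I, f) = (2*f)/((2*I)) = (2*f)*(1/(2*I)) = f/I)
o(c) = -21/c
-941 + o(9)*r(17, 16 - 18) = -941 + (-21/9)*((16 - 18)/17) = -941 + (-21*⅑)*(-2*1/17) = -941 - 7/3*(-2/17) = -941 + 14/51 = -47977/51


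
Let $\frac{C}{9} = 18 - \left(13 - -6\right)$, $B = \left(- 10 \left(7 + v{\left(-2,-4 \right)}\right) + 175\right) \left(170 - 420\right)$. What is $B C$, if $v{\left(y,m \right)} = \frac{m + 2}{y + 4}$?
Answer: $258750$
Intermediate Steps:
$v{\left(y,m \right)} = \frac{2 + m}{4 + y}$
$B = -28750$ ($B = \left(- 10 \left(7 + \frac{2 - 4}{4 - 2}\right) + 175\right) \left(170 - 420\right) = \left(- 10 \left(7 + \frac{1}{2} \left(-2\right)\right) + 175\right) \left(-250\right) = \left(- 10 \left(7 - 1\right) + 175\right) \left(-250\right) = \left(\left(-10\right) 6 + 175\right) \left(-250\right) = \left(-60 + 175\right) \left(-250\right) = 115 \left(-250\right) = -28750$)
$C = -9$ ($C = 9 \left(18 - \left(13 - -6\right)\right) = 9 \left(18 - \left(13 + 6\right)\right) = 9 \left(18 - 19\right) = 9 \left(-1\right) = -9$)
$B C = \left(-28750\right) \left(-9\right) = 258750$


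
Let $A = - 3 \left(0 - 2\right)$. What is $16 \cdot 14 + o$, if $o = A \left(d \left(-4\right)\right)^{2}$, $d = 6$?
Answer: $3680$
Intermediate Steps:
$A = 6$ ($A = \left(-3\right) \left(-2\right) = 6$)
$o = 3456$ ($o = 6 \left(6 \left(-4\right)\right)^{2} = 6 \left(-24\right)^{2} = 6 \cdot 576 = 3456$)
$16 \cdot 14 + o = 16 \cdot 14 + 3456 = 224 + 3456 = 3680$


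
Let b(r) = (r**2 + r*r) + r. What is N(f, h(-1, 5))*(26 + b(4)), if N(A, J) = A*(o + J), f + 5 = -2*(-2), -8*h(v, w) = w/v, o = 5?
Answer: -1395/4 ≈ -348.75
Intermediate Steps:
h(v, w) = -w/(8*v)
f = -1 (f = -5 - 2*(-2) = -5 + 4 = -1)
N(A, J) = A*(5 + J)
b(r) = r + 2*r**2 (b(r) = (r**2 + r**2) + r = 2*r**2 + r = r + 2*r**2)
N(f, h(-1, 5))*(26 + b(4)) = (-(5 - 1/8*5/(-1)))*(26 + 4*(1 + 2*4)) = (-(5 - 1/8*5*(-1)))*(26 + 4*(1 + 8)) = (-(5 + 5/8))*(26 + 4*9) = (-1*45/8)*(26 + 36) = -45/8*62 = -1395/4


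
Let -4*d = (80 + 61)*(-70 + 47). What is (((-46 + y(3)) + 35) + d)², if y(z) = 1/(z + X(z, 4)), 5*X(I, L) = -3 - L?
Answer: 40998409/64 ≈ 6.4060e+5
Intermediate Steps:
X(I, L) = -⅗ - L/5 (X(I, L) = (-3 - L)/5 = -⅗ - L/5)
y(z) = 1/(-7/5 + z) (y(z) = 1/(z + (-⅗ - ⅕*4)) = 1/(z + (-⅗ - ⅘)) = 1/(z - 7/5) = 1/(-7/5 + z))
d = 3243/4 (d = -(80 + 61)*(-70 + 47)/4 = -141*(-23)/4 = -¼*(-3243) = 3243/4 ≈ 810.75)
(((-46 + y(3)) + 35) + d)² = (((-46 + 5/(-7 + 5*3)) + 35) + 3243/4)² = (((-46 + 5/(-7 + 15)) + 35) + 3243/4)² = (((-46 + 5/8) + 35) + 3243/4)² = ((-363/8 + 35) + 3243/4)² = (-83/8 + 3243/4)² = (6403/8)² = 40998409/64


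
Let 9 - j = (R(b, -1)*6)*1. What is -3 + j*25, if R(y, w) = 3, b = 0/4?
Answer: -228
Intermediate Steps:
b = 0 (b = 0*(¼) = 0)
j = -9 (j = 9 - 3*6 = 9 - 18 = -9)
-3 + j*25 = -3 - 9*25 = -3 - 225 = -228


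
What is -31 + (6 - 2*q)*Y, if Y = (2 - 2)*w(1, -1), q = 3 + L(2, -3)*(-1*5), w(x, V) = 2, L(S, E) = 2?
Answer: -31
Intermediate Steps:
q = -7 (q = 3 + 2*(-1*5) = 3 + 2*(-5) = 3 - 10 = -7)
Y = 0 (Y = (2 - 2)*2 = 0*2 = 0)
-31 + (6 - 2*q)*Y = -31 + (6 - 2*(-7))*0 = -31 + (6 + 14)*0 = -31 + 20*0 = -31 + 0 = -31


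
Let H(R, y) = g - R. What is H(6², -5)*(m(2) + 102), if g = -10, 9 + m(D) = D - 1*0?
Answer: -4370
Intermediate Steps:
m(D) = -9 + D (m(D) = -9 + (D - 1*0) = -9 + (D + 0) = -9 + D)
H(R, y) = -10 - R
H(6², -5)*(m(2) + 102) = (-10 - 1*6²)*((-9 + 2) + 102) = (-10 - 1*36)*(-7 + 102) = (-10 - 36)*95 = -46*95 = -4370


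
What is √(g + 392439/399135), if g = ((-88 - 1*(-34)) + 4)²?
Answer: √44269834078085/133045 ≈ 50.010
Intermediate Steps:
g = 2500 (g = ((-88 + 34) + 4)² = (-54 + 4)² = (-50)² = 2500)
√(g + 392439/399135) = √(2500 + 392439/399135) = √(2500 + 392439*(1/399135)) = √(2500 + 130813/133045) = √(332743313/133045) = √44269834078085/133045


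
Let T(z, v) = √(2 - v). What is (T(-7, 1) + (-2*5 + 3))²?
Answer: 36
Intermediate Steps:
(T(-7, 1) + (-2*5 + 3))² = (√(2 - 1*1) + (-2*5 + 3))² = (√(2 - 1) + (-10 + 3))² = (√1 - 7)² = (1 - 7)² = (-6)² = 36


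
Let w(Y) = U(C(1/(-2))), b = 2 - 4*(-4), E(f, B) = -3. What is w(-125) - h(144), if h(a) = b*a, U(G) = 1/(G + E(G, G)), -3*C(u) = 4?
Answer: -33699/13 ≈ -2592.2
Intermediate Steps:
C(u) = -4/3 (C(u) = -⅓*4 = -4/3)
b = 18 (b = 2 + 16 = 18)
U(G) = 1/(-3 + G) (U(G) = 1/(G - 3) = 1/(-3 + G))
w(Y) = -3/13 (w(Y) = 1/(-3 - 4/3) = 1/(-13/3) = -3/13)
h(a) = 18*a
w(-125) - h(144) = -3/13 - 18*144 = -3/13 - 1*2592 = -3/13 - 2592 = -33699/13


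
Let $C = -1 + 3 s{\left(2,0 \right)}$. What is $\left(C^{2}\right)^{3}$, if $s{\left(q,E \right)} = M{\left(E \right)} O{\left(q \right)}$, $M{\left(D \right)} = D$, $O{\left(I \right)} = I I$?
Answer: $1$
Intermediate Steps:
$O{\left(I \right)} = I^{2}$
$s{\left(q,E \right)} = E q^{2}$
$C = -1$ ($C = -1 + 3 \cdot 0 \cdot 2^{2} = -1 + 3 \cdot 0 \cdot 4 = -1 + 3 \cdot 0 = -1 + 0 = -1$)
$\left(C^{2}\right)^{3} = \left(\left(-1\right)^{2}\right)^{3} = 1^{3} = 1$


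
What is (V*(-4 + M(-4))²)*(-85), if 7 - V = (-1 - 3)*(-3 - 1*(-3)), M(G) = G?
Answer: -38080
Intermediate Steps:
V = 7 (V = 7 - (-1 - 3)*(-3 - 1*(-3)) = 7 - (-4)*(-3 + 3) = 7 - (-4)*0 = 7 - 1*0 = 7 + 0 = 7)
(V*(-4 + M(-4))²)*(-85) = (7*(-4 - 4)²)*(-85) = (7*(-8)²)*(-85) = (7*64)*(-85) = 448*(-85) = -38080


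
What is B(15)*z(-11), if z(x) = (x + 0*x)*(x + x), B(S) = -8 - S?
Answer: -5566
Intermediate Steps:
z(x) = 2*x² (z(x) = (x + 0)*(2*x) = x*(2*x) = 2*x²)
B(15)*z(-11) = (-8 - 1*15)*(2*(-11)²) = (-8 - 15)*(2*121) = -23*242 = -5566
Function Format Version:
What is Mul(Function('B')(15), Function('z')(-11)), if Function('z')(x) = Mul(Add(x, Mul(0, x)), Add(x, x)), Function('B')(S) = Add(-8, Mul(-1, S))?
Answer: -5566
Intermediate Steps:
Function('z')(x) = Mul(2, Pow(x, 2)) (Function('z')(x) = Mul(Add(x, 0), Mul(2, x)) = Mul(x, Mul(2, x)) = Mul(2, Pow(x, 2)))
Mul(Function('B')(15), Function('z')(-11)) = Mul(Add(-8, Mul(-1, 15)), Mul(2, Pow(-11, 2))) = Mul(Add(-8, -15), Mul(2, 121)) = Mul(-23, 242) = -5566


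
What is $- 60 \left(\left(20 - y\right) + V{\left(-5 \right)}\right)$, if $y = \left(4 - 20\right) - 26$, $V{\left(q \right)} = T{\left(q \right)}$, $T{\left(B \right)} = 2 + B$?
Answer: $-3540$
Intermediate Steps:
$V{\left(q \right)} = 2 + q$
$y = -42$ ($y = -16 - 26 = -42$)
$- 60 \left(\left(20 - y\right) + V{\left(-5 \right)}\right) = - 60 \left(\left(20 - -42\right) + \left(2 - 5\right)\right) = - 60 \left(\left(20 + 42\right) - 3\right) = - 60 \left(62 - 3\right) = \left(-60\right) 59 = -3540$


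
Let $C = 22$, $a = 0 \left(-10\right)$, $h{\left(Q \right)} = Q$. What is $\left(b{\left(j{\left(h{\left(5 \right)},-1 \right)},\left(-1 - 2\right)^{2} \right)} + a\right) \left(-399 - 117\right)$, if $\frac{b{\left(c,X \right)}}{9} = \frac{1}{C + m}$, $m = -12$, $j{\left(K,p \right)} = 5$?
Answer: $- \frac{2322}{5} \approx -464.4$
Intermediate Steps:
$a = 0$
$b{\left(c,X \right)} = \frac{9}{10}$ ($b{\left(c,X \right)} = \frac{9}{22 - 12} = \frac{9}{10}$)
$\left(b{\left(j{\left(h{\left(5 \right)},-1 \right)},\left(-1 - 2\right)^{2} \right)} + a\right) \left(-399 - 117\right) = \left(\frac{9}{10} + 0\right) \left(-399 - 117\right) = \frac{9}{10} \left(-516\right) = - \frac{2322}{5}$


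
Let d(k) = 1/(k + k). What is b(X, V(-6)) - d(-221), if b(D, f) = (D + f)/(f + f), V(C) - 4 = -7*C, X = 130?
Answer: 19471/10166 ≈ 1.9153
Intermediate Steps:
d(k) = 1/(2*k)
V(C) = 4 - 7*C
b(D, f) = (D + f)/(2*f) (b(D, f) = (D + f)/((2*f)) = (D + f)*(1/(2*f)) = (D + f)/(2*f))
b(X, V(-6)) - d(-221) = (130 + (4 - 7*(-6)))/(2*(4 - 7*(-6))) - 1/(2*(-221)) = (130 + (4 + 42))/(2*(4 + 42)) - (-1)/(2*221) = (½)*(130 + 46)/46 - 1*(-1/442) = (½)*(1/46)*176 + 1/442 = 44/23 + 1/442 = 19471/10166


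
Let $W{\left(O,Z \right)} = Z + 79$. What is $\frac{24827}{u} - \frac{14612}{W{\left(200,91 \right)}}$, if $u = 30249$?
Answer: $- \frac{218888899}{2571165} \approx -85.132$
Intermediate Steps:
$W{\left(O,Z \right)} = 79 + Z$
$\frac{24827}{u} - \frac{14612}{W{\left(200,91 \right)}} = \frac{24827}{30249} - \frac{14612}{79 + 91} = 24827 \cdot \frac{1}{30249} - \frac{14612}{170} = \frac{24827}{30249} - \frac{7306}{85} = - \frac{218888899}{2571165}$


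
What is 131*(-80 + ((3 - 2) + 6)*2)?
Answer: -8646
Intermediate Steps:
131*(-80 + ((3 - 2) + 6)*2) = 131*(-80 + (1 + 6)*2) = 131*(-80 + 7*2) = 131*(-80 + 14) = 131*(-66) = -8646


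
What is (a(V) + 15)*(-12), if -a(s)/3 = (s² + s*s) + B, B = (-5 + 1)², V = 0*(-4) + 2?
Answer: 684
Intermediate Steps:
V = 2 (V = 0 + 2 = 2)
B = 16 (B = (-4)² = 16)
a(s) = -48 - 6*s² (a(s) = -3*((s² + s*s) + 16) = -3*((s² + s²) + 16) = -3*(2*s² + 16) = -3*(16 + 2*s²) = -48 - 6*s²)
(a(V) + 15)*(-12) = ((-48 - 6*2²) + 15)*(-12) = ((-48 - 6*4) + 15)*(-12) = ((-48 - 24) + 15)*(-12) = (-72 + 15)*(-12) = -57*(-12) = 684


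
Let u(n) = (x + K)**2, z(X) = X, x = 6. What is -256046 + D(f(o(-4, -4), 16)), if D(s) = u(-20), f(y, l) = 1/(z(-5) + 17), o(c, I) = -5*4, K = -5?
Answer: -256045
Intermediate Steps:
o(c, I) = -20
f(y, l) = 1/12 (f(y, l) = 1/(-5 + 17) = 1/12)
u(n) = 1 (u(n) = (6 - 5)**2 = 1**2 = 1)
D(s) = 1
-256046 + D(f(o(-4, -4), 16)) = -256046 + 1 = -256045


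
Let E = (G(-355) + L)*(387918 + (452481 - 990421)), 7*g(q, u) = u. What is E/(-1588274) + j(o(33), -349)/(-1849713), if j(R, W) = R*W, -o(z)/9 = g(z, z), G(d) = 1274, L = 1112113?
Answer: 360455953074167742/3427492909589 ≈ 1.0517e+5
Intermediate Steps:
g(q, u) = u/7
o(z) = -9*z/7
E = -167032544514 (E = (1274 + 1112113)*(387918 + (452481 - 990421)) = 1113387*(387918 - 537940) = 1113387*(-150022) = -167032544514)
E/(-1588274) + j(o(33), -349)/(-1849713) = -167032544514/(-1588274) + (-9/7*33*(-349))/(-1849713) = -167032544514*(-1/1588274) - 297/7*(-349)*(-1/1849713) = 83516272257/794137 + (103653/7)*(-1/1849713) = 83516272257/794137 - 34551/4315997 = 360455953074167742/3427492909589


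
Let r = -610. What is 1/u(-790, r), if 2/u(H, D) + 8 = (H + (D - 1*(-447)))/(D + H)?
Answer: -10247/2800 ≈ -3.6596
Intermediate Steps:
u(H, D) = 2/(-8 + (447 + D + H)/(D + H)) (u(H, D) = 2/(-8 + (H + (D - 1*(-447)))/(D + H)) = 2/(-8 + (H + (D + 447))/(D + H)) = 2/(-8 + (H + (447 + D))/(D + H)) = 2/(-8 + (447 + D + H)/(D + H)))
1/u(-790, r) = 1/(2*(-1*(-610) - 1*(-790))/(-447 + 7*(-610) + 7*(-790))) = 1/(2*(610 + 790)/(-447 - 4270 - 5530)) = 1/(2*1400/(-10247)) = 1/(2*(-1/10247)*1400) = 1/(-2800/10247) = -10247/2800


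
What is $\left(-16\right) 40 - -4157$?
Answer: $3517$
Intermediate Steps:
$\left(-16\right) 40 - -4157 = -640 + 4157 = 3517$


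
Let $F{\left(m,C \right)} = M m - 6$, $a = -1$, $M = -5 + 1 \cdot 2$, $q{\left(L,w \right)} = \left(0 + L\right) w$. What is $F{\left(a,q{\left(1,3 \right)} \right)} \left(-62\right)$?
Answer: $186$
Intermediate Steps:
$q{\left(L,w \right)} = L w$
$M = -3$ ($M = -5 + 2 = -3$)
$F{\left(m,C \right)} = -6 - 3 m$ ($F{\left(m,C \right)} = - 3 m - 6 = -6 - 3 m$)
$F{\left(a,q{\left(1,3 \right)} \right)} \left(-62\right) = \left(-6 - -3\right) \left(-62\right) = \left(-6 + 3\right) \left(-62\right) = \left(-3\right) \left(-62\right) = 186$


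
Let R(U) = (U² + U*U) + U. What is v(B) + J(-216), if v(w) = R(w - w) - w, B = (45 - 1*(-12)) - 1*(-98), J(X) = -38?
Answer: -193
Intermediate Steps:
R(U) = U + 2*U² (R(U) = (U² + U²) + U = 2*U² + U = U + 2*U²)
B = 155 (B = (45 + 12) + 98 = 57 + 98 = 155)
v(w) = -w (v(w) = (w - w)*(1 + 2*(w - w)) - w = 0*(1 + 2*0) - w = 0*(1 + 0) - w = 0*1 - w = 0 - w = -w)
v(B) + J(-216) = -1*155 - 38 = -155 - 38 = -193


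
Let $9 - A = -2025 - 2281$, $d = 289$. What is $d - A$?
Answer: $-4026$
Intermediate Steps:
$A = 4315$ ($A = 9 - \left(-2025 - 2281\right) = 9 - -4306 = 9 + 4306 = 4315$)
$d - A = 289 - 4315 = -4026$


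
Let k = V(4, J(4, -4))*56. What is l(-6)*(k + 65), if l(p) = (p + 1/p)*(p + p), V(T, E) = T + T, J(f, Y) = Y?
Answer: 37962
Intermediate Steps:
V(T, E) = 2*T
k = 448 (k = (2*4)*56 = 8*56 = 448)
l(p) = 2*p*(p + 1/p) (l(p) = (p + 1/p)*(2*p) = 2*p*(p + 1/p))
l(-6)*(k + 65) = (2 + 2*(-6)²)*(448 + 65) = (2 + 2*36)*513 = (2 + 72)*513 = 74*513 = 37962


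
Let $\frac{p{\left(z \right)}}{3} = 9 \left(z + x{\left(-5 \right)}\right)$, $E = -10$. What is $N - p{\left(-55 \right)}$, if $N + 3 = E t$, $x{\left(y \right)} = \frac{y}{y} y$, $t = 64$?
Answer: $977$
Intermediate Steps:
$x{\left(y \right)} = y$ ($x{\left(y \right)} = 1 y = y$)
$N = -643$ ($N = -3 - 640 = -643$)
$p{\left(z \right)} = -135 + 27 z$ ($p{\left(z \right)} = 3 \cdot 9 \left(z - 5\right) = 3 \cdot 9 \left(-5 + z\right) = 3 \left(-45 + 9 z\right) = -135 + 27 z$)
$N - p{\left(-55 \right)} = -643 - \left(-135 + 27 \left(-55\right)\right) = -643 - \left(-135 - 1485\right) = -643 - -1620 = -643 + 1620 = 977$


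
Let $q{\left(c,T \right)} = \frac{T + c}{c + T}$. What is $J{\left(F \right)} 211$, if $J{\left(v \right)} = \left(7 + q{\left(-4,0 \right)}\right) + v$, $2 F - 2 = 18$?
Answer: $3798$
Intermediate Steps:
$F = 10$ ($F = 1 + \frac{1}{2} \cdot 18 = 1 + 9 = 10$)
$q{\left(c,T \right)} = 1$ ($q{\left(c,T \right)} = \frac{T + c}{T + c} = 1$)
$J{\left(v \right)} = 8 + v$ ($J{\left(v \right)} = \left(7 + 1\right) + v = 8 + v$)
$J{\left(F \right)} 211 = \left(8 + 10\right) 211 = 18 \cdot 211 = 3798$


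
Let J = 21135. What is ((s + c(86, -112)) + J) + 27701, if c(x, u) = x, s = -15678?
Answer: 33244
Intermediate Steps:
((s + c(86, -112)) + J) + 27701 = ((-15678 + 86) + 21135) + 27701 = (-15592 + 21135) + 27701 = 5543 + 27701 = 33244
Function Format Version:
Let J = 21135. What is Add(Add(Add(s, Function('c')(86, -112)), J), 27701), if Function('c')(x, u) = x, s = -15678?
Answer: 33244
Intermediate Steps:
Add(Add(Add(s, Function('c')(86, -112)), J), 27701) = Add(Add(Add(-15678, 86), 21135), 27701) = Add(Add(-15592, 21135), 27701) = Add(5543, 27701) = 33244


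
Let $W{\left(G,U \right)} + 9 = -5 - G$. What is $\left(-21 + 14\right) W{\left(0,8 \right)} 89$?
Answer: $8722$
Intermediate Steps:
$W{\left(G,U \right)} = -14 - G$ ($W{\left(G,U \right)} = -9 - \left(5 + G\right) = -14 - G$)
$\left(-21 + 14\right) W{\left(0,8 \right)} 89 = \left(-21 + 14\right) \left(-14 - 0\right) 89 = - 7 \left(-14 + 0\right) 89 = \left(-7\right) \left(-14\right) 89 = 98 \cdot 89 = 8722$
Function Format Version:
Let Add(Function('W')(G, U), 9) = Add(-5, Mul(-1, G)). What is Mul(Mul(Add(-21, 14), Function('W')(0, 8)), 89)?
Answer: 8722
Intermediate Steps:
Function('W')(G, U) = Add(-14, Mul(-1, G)) (Function('W')(G, U) = Add(-9, Add(-5, Mul(-1, G))) = Add(-14, Mul(-1, G)))
Mul(Mul(Add(-21, 14), Function('W')(0, 8)), 89) = Mul(Mul(Add(-21, 14), Add(-14, Mul(-1, 0))), 89) = Mul(Mul(-7, Add(-14, 0)), 89) = Mul(Mul(-7, -14), 89) = Mul(98, 89) = 8722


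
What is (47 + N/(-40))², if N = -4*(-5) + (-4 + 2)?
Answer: 866761/400 ≈ 2166.9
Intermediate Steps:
N = 18 (N = 20 - 2 = 18)
(47 + N/(-40))² = (47 + 18/(-40))² = (47 + 18*(-1/40))² = (47 - 9/20)² = (931/20)² = 866761/400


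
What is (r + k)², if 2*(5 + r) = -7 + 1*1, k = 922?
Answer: 835396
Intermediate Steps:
r = -8 (r = -5 + (-7 + 1*1)/2 = -5 + (-7 + 1)/2 = -5 + (½)*(-6) = -5 - 3 = -8)
(r + k)² = (-8 + 922)² = 914² = 835396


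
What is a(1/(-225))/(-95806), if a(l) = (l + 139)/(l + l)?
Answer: 15637/95806 ≈ 0.16322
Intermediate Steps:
a(l) = (139 + l)/(2*l) (a(l) = (139 + l)/((2*l)) = (139 + l)*(1/(2*l)) = (139 + l)/(2*l))
a(1/(-225))/(-95806) = ((139 + 1/(-225))/(2*(1/(-225))))/(-95806) = ((139 - 1/225)/(2*(-1/225)))*(-1/95806) = ((½)*(-225)*(31274/225))*(-1/95806) = -15637*(-1/95806) = 15637/95806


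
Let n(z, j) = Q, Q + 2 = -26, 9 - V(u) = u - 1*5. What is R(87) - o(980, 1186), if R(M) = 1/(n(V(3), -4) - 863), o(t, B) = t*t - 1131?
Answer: -854708680/891 ≈ -9.5927e+5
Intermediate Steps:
V(u) = 14 - u (V(u) = 9 - (u - 1*5) = 9 - (u - 5) = 9 - (-5 + u) = 9 + (5 - u) = 14 - u)
Q = -28 (Q = -2 - 26 = -28)
n(z, j) = -28
o(t, B) = -1131 + t² (o(t, B) = t² - 1131 = -1131 + t²)
R(M) = -1/891 (R(M) = 1/(-28 - 863) = 1/(-891) = -1/891)
R(87) - o(980, 1186) = -1/891 - (-1131 + 980²) = -1/891 - (-1131 + 960400) = -1/891 - 1*959269 = -1/891 - 959269 = -854708680/891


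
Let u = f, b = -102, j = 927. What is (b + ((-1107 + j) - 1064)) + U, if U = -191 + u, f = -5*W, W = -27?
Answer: -1402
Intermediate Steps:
f = 135 (f = -5*(-27) = 135)
u = 135
U = -56 (U = -191 + 135 = -56)
(b + ((-1107 + j) - 1064)) + U = (-102 + ((-1107 + 927) - 1064)) - 56 = (-102 + (-180 - 1064)) - 56 = (-102 - 1244) - 56 = -1346 - 56 = -1402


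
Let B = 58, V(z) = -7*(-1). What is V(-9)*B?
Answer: 406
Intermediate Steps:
V(z) = 7
V(-9)*B = 7*58 = 406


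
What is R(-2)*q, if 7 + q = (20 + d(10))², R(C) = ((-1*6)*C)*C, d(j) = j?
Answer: -21432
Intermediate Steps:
R(C) = -6*C² (R(C) = (-6*C)*C = -6*C²)
q = 893 (q = -7 + (20 + 10)² = -7 + 30² = -7 + 900 = 893)
R(-2)*q = -6*(-2)²*893 = -6*4*893 = -24*893 = -21432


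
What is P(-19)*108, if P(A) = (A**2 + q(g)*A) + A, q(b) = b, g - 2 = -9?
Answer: 51300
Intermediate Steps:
g = -7 (g = 2 - 9 = -7)
P(A) = A**2 - 6*A (P(A) = (A**2 - 7*A) + A = A**2 - 6*A)
P(-19)*108 = -19*(-6 - 19)*108 = -19*(-25)*108 = 475*108 = 51300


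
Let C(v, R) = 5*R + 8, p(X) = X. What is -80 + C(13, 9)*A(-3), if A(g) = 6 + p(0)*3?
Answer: 238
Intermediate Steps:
C(v, R) = 8 + 5*R
A(g) = 6 (A(g) = 6 + 0*3 = 6 + 0 = 6)
-80 + C(13, 9)*A(-3) = -80 + (8 + 5*9)*6 = -80 + (8 + 45)*6 = -80 + 53*6 = -80 + 318 = 238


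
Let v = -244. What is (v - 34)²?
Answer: 77284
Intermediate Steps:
(v - 34)² = (-244 - 34)² = (-278)² = 77284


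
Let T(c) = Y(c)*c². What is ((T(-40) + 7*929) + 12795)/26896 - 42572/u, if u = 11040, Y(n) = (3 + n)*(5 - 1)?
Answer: -27704989/2319780 ≈ -11.943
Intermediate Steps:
Y(n) = 12 + 4*n (Y(n) = (3 + n)*4 = 12 + 4*n)
T(c) = c²*(12 + 4*c) (T(c) = (12 + 4*c)*c² = c²*(12 + 4*c))
((T(-40) + 7*929) + 12795)/26896 - 42572/u = ((4*(-40)²*(3 - 40) + 7*929) + 12795)/26896 - 42572/11040 = ((4*1600*(-37) + 6503) + 12795)*(1/26896) - 42572*1/11040 = ((-236800 + 6503) + 12795)*(1/26896) - 10643/2760 = (-230297 + 12795)*(1/26896) - 10643/2760 = -217502*1/26896 - 10643/2760 = -108751/13448 - 10643/2760 = -27704989/2319780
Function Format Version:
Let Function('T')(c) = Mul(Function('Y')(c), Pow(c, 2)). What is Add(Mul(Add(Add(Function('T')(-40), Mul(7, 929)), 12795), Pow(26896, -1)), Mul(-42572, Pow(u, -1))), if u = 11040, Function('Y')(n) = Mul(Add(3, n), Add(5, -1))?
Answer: Rational(-27704989, 2319780) ≈ -11.943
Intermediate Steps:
Function('Y')(n) = Add(12, Mul(4, n)) (Function('Y')(n) = Mul(Add(3, n), 4) = Add(12, Mul(4, n)))
Function('T')(c) = Mul(Pow(c, 2), Add(12, Mul(4, c))) (Function('T')(c) = Mul(Add(12, Mul(4, c)), Pow(c, 2)) = Mul(Pow(c, 2), Add(12, Mul(4, c))))
Add(Mul(Add(Add(Function('T')(-40), Mul(7, 929)), 12795), Pow(26896, -1)), Mul(-42572, Pow(u, -1))) = Add(Mul(Add(Add(Mul(4, Pow(-40, 2), Add(3, -40)), Mul(7, 929)), 12795), Pow(26896, -1)), Mul(-42572, Pow(11040, -1))) = Add(Mul(Add(Add(Mul(4, 1600, -37), 6503), 12795), Rational(1, 26896)), Mul(-42572, Rational(1, 11040))) = Add(Mul(Add(Add(-236800, 6503), 12795), Rational(1, 26896)), Rational(-10643, 2760)) = Add(Mul(Add(-230297, 12795), Rational(1, 26896)), Rational(-10643, 2760)) = Add(Mul(-217502, Rational(1, 26896)), Rational(-10643, 2760)) = Add(Rational(-108751, 13448), Rational(-10643, 2760)) = Rational(-27704989, 2319780)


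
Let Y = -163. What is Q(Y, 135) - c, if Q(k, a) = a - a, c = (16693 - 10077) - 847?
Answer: -5769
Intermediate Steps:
c = 5769 (c = 6616 - 847 = 5769)
Q(k, a) = 0
Q(Y, 135) - c = 0 - 1*5769 = 0 - 5769 = -5769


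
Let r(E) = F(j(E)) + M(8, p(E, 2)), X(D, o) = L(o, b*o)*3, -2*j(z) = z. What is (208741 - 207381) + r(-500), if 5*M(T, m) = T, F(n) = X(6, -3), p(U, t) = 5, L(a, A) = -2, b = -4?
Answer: 6778/5 ≈ 1355.6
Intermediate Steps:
j(z) = -z/2
X(D, o) = -6 (X(D, o) = -2*3 = -6)
F(n) = -6
M(T, m) = T/5
r(E) = -22/5 (r(E) = -6 + (⅕)*8 = -6 + 8/5 = -22/5)
(208741 - 207381) + r(-500) = (208741 - 207381) - 22/5 = 1360 - 22/5 = 6778/5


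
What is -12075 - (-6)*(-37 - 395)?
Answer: -14667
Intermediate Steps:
-12075 - (-6)*(-37 - 395) = -12075 - (-6)*(-432) = -12075 - 1*2592 = -12075 - 2592 = -14667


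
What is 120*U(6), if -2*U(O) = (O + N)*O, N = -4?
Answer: -720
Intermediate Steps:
U(O) = -O*(-4 + O)/2 (U(O) = -(O - 4)*O/2 = -(-4 + O)*O/2 = -O*(-4 + O)/2)
120*U(6) = 120*((1/2)*6*(4 - 1*6)) = 120*((1/2)*6*(4 - 6)) = 120*((1/2)*6*(-2)) = 120*(-6) = -720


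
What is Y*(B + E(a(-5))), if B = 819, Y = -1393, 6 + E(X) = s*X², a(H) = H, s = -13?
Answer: -679784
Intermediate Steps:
E(X) = -6 - 13*X²
Y*(B + E(a(-5))) = -1393*(819 + (-6 - 13*(-5)²)) = -1393*(819 + (-6 - 13*25)) = -1393*(819 + (-6 - 325)) = -1393*(819 - 331) = -1393*488 = -679784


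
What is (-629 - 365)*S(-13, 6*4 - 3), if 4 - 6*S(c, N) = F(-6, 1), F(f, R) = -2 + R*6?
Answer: 0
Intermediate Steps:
F(f, R) = -2 + 6*R
S(c, N) = 0 (S(c, N) = ⅔ - (-2 + 6*1)/6 = ⅔ - (-2 + 6)/6 = ⅔ - ⅙*4 = ⅔ - ⅔ = 0)
(-629 - 365)*S(-13, 6*4 - 3) = (-629 - 365)*0 = -994*0 = 0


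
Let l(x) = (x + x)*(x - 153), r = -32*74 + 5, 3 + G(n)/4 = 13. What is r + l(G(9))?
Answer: -11403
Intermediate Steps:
G(n) = 40 (G(n) = -12 + 4*13 = -12 + 52 = 40)
r = -2363 (r = -2368 + 5 = -2363)
l(x) = 2*x*(-153 + x) (l(x) = (2*x)*(-153 + x) = 2*x*(-153 + x))
r + l(G(9)) = -2363 + 2*40*(-153 + 40) = -2363 + 2*40*(-113) = -2363 - 9040 = -11403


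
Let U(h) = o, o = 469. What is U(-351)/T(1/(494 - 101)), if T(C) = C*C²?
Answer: 28467576333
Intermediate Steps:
T(C) = C³
U(h) = 469
U(-351)/T(1/(494 - 101)) = 469/((1/(494 - 101))³) = 469/((1/393)³) = 469/(1/60698457) = 469*60698457 = 28467576333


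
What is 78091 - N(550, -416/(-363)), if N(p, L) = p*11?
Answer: 72041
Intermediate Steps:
N(p, L) = 11*p
78091 - N(550, -416/(-363)) = 78091 - 11*550 = 78091 - 1*6050 = 78091 - 6050 = 72041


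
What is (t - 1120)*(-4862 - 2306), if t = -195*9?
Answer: 20608000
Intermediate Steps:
t = -1755
(t - 1120)*(-4862 - 2306) = (-1755 - 1120)*(-4862 - 2306) = -2875*(-7168) = 20608000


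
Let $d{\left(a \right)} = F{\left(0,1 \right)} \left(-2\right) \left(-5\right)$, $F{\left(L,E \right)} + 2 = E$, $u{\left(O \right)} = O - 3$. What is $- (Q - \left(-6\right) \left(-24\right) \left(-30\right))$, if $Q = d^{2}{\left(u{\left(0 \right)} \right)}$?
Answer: $-4420$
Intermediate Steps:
$u{\left(O \right)} = -3 + O$ ($u{\left(O \right)} = O - 3 = -3 + O$)
$F{\left(L,E \right)} = -2 + E$
$d{\left(a \right)} = -10$ ($d{\left(a \right)} = \left(-2 + 1\right) \left(-2\right) \left(-5\right) = \left(-1\right) \left(-2\right) \left(-5\right) = 2 \left(-5\right) = -10$)
$Q = 100$ ($Q = \left(-10\right)^{2} = 100$)
$- (Q - \left(-6\right) \left(-24\right) \left(-30\right)) = - (100 - \left(-6\right) \left(-24\right) \left(-30\right)) = - (100 - 144 \left(-30\right)) = - (100 - -4320) = - (100 + 4320) = \left(-1\right) 4420 = -4420$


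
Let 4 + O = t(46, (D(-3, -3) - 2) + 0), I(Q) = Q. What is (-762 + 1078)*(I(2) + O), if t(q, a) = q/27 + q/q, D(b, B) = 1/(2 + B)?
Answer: 6004/27 ≈ 222.37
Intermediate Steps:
t(q, a) = 1 + q/27 (t(q, a) = q*(1/27) + 1 = q/27 + 1 = 1 + q/27)
O = -35/27 (O = -4 + (1 + (1/27)*46) = -4 + (1 + 46/27) = -4 + 73/27 = -35/27 ≈ -1.2963)
(-762 + 1078)*(I(2) + O) = (-762 + 1078)*(2 - 35/27) = 316*(19/27) = 6004/27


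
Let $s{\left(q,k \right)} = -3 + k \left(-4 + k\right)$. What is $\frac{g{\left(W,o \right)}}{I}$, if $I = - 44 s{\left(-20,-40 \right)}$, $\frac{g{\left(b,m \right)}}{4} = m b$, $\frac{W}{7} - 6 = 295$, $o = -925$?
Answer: $\frac{278425}{2761} \approx 100.84$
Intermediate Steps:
$W = 2107$ ($W = 42 + 7 \cdot 295 = 42 + 2065 = 2107$)
$g{\left(b,m \right)} = 4 b m$ ($g{\left(b,m \right)} = 4 m b = 4 b m$)
$I = -77308$ ($I = - 44 \left(-3 + \left(-40\right)^{2} - -160\right) = - 44 \left(-3 + 1600 + 160\right) = \left(-44\right) 1757 = -77308$)
$\frac{g{\left(W,o \right)}}{I} = \frac{4 \cdot 2107 \left(-925\right)}{-77308} = \left(-7795900\right) \left(- \frac{1}{77308}\right) = \frac{278425}{2761}$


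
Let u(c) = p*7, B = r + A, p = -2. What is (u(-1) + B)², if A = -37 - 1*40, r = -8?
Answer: 9801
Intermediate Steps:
A = -77 (A = -37 - 40 = -77)
B = -85 (B = -8 - 77 = -85)
u(c) = -14 (u(c) = -2*7 = -14)
(u(-1) + B)² = (-14 - 85)² = (-99)² = 9801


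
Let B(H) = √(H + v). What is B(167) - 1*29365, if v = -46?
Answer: -29354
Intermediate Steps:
B(H) = √(-46 + H) (B(H) = √(H - 46) = √(-46 + H))
B(167) - 1*29365 = √(-46 + 167) - 1*29365 = √121 - 29365 = 11 - 29365 = -29354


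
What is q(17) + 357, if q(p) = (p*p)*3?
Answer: 1224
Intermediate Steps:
q(p) = 3*p² (q(p) = p²*3 = 3*p²)
q(17) + 357 = 3*17² + 357 = 3*289 + 357 = 867 + 357 = 1224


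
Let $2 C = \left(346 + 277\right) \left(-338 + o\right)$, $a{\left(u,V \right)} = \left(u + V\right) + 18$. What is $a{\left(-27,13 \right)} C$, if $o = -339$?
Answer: $-843542$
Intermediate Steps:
$a{\left(u,V \right)} = 18 + V + u$ ($a{\left(u,V \right)} = \left(V + u\right) + 18 = 18 + V + u$)
$C = - \frac{421771}{2}$ ($C = \frac{\left(346 + 277\right) \left(-338 - 339\right)}{2} = \frac{623 \left(-677\right)}{2} = \frac{1}{2} \left(-421771\right) = - \frac{421771}{2} \approx -2.1089 \cdot 10^{5}$)
$a{\left(-27,13 \right)} C = \left(18 + 13 - 27\right) \left(- \frac{421771}{2}\right) = 4 \left(- \frac{421771}{2}\right) = -843542$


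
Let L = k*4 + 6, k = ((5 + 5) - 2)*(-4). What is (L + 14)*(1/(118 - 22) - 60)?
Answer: 51831/8 ≈ 6478.9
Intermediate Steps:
k = -32 (k = (10 - 2)*(-4) = 8*(-4) = -32)
L = -122 (L = -32*4 + 6 = -128 + 6 = -122)
(L + 14)*(1/(118 - 22) - 60) = (-122 + 14)*(1/(118 - 22) - 60) = -108*(1/96 - 60) = -108*(-5759/96) = 51831/8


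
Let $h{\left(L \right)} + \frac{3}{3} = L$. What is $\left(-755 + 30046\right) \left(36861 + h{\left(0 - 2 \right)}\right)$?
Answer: $1079607678$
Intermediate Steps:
$h{\left(L \right)} = -1 + L$
$\left(-755 + 30046\right) \left(36861 + h{\left(0 - 2 \right)}\right) = \left(-755 + 30046\right) \left(36861 + \left(-1 + \left(0 - 2\right)\right)\right) = 29291 \left(36861 + \left(-1 + \left(0 - 2\right)\right)\right) = 29291 \left(36861 - 3\right) = 29291 \cdot 36858 = 1079607678$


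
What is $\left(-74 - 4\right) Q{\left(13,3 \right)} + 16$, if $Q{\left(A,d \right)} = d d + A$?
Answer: $-1700$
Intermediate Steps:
$Q{\left(A,d \right)} = A + d^{2}$ ($Q{\left(A,d \right)} = d^{2} + A = A + d^{2}$)
$\left(-74 - 4\right) Q{\left(13,3 \right)} + 16 = \left(-74 - 4\right) \left(13 + 3^{2}\right) + 16 = - 78 \left(13 + 9\right) + 16 = \left(-78\right) 22 + 16 = -1716 + 16 = -1700$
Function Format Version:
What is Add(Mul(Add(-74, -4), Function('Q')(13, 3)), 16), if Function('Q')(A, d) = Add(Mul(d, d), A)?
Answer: -1700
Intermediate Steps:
Function('Q')(A, d) = Add(A, Pow(d, 2)) (Function('Q')(A, d) = Add(Pow(d, 2), A) = Add(A, Pow(d, 2)))
Add(Mul(Add(-74, -4), Function('Q')(13, 3)), 16) = Add(Mul(Add(-74, -4), Add(13, Pow(3, 2))), 16) = Add(Mul(-78, Add(13, 9)), 16) = Add(Mul(-78, 22), 16) = Add(-1716, 16) = -1700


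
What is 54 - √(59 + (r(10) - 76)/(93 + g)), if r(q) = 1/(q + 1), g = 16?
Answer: 54 - √83817294/1199 ≈ 46.364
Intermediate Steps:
r(q) = 1/(1 + q)
54 - √(59 + (r(10) - 76)/(93 + g)) = 54 - √(59 + (1/(1 + 10) - 76)/(93 + 16)) = 54 - √(59 + (1/11 - 76)/109) = 54 - √(59 + (1/11 - 76)*(1/109)) = 54 - √(59 - 835/11*1/109) = 54 - √(59 - 835/1199) = 54 - √(69906/1199) = 54 - √83817294/1199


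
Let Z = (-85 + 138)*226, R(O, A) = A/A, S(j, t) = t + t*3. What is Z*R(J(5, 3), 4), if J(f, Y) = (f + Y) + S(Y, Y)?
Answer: 11978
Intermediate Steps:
S(j, t) = 4*t (S(j, t) = t + 3*t = 4*t)
J(f, Y) = f + 5*Y (J(f, Y) = (f + Y) + 4*Y = (Y + f) + 4*Y = f + 5*Y)
R(O, A) = 1
Z = 11978 (Z = 53*226 = 11978)
Z*R(J(5, 3), 4) = 11978*1 = 11978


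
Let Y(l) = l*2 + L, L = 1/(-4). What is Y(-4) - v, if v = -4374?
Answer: 17463/4 ≈ 4365.8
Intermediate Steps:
L = -¼ (L = 1*(-¼) = -¼ ≈ -0.25000)
Y(l) = -¼ + 2*l (Y(l) = l*2 - ¼ = 2*l - ¼ = -¼ + 2*l)
Y(-4) - v = (-¼ + 2*(-4)) - 1*(-4374) = (-¼ - 8) + 4374 = -33/4 + 4374 = 17463/4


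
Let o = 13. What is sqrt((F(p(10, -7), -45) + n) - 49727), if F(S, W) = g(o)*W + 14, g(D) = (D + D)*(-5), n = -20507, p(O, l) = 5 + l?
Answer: I*sqrt(64370) ≈ 253.71*I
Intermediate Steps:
g(D) = -10*D (g(D) = (2*D)*(-5) = -10*D)
F(S, W) = 14 - 130*W (F(S, W) = (-10*13)*W + 14 = -130*W + 14 = 14 - 130*W)
sqrt((F(p(10, -7), -45) + n) - 49727) = sqrt(((14 - 130*(-45)) - 20507) - 49727) = sqrt(((14 + 5850) - 20507) - 49727) = sqrt((5864 - 20507) - 49727) = sqrt(-14643 - 49727) = sqrt(-64370) = I*sqrt(64370)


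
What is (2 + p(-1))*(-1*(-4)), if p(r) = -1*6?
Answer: -16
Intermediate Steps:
p(r) = -6
(2 + p(-1))*(-1*(-4)) = (2 - 6)*(-1*(-4)) = -4*4 = -16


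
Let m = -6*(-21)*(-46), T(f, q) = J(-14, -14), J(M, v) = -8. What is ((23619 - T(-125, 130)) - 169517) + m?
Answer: -151686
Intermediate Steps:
T(f, q) = -8
m = -5796 (m = 126*(-46) = -5796)
((23619 - T(-125, 130)) - 169517) + m = ((23619 - 1*(-8)) - 169517) - 5796 = ((23619 + 8) - 169517) - 5796 = (23627 - 169517) - 5796 = -145890 - 5796 = -151686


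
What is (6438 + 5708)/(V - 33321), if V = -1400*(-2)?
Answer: -12146/30521 ≈ -0.39796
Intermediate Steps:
V = 2800
(6438 + 5708)/(V - 33321) = (6438 + 5708)/(2800 - 33321) = 12146/(-30521) = 12146*(-1/30521) = -12146/30521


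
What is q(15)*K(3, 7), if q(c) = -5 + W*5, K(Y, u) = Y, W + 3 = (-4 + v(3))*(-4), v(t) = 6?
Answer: -180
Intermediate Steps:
W = -11 (W = -3 + (-4 + 6)*(-4) = -3 + 2*(-4) = -3 - 8 = -11)
q(c) = -60 (q(c) = -5 - 11*5 = -5 - 55 = -60)
q(15)*K(3, 7) = -60*3 = -180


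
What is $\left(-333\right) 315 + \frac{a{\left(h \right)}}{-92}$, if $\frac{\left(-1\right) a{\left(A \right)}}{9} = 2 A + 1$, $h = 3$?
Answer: $- \frac{9650277}{92} \approx -1.0489 \cdot 10^{5}$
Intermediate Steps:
$a{\left(A \right)} = -9 - 18 A$ ($a{\left(A \right)} = - 9 \left(2 A + 1\right) = - 9 \left(1 + 2 A\right) = -9 - 18 A$)
$\left(-333\right) 315 + \frac{a{\left(h \right)}}{-92} = \left(-333\right) 315 + \frac{-9 - 54}{-92} = -104895 + \left(-9 - 54\right) \left(- \frac{1}{92}\right) = -104895 - - \frac{63}{92} = -104895 + \frac{63}{92} = - \frac{9650277}{92}$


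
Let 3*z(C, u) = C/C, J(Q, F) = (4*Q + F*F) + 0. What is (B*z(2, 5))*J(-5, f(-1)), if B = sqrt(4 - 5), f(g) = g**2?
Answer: -19*I/3 ≈ -6.3333*I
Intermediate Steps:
J(Q, F) = F**2 + 4*Q (J(Q, F) = (4*Q + F**2) + 0 = (F**2 + 4*Q) + 0 = F**2 + 4*Q)
z(C, u) = 1/3 (z(C, u) = (C/C)/3 = (1/3)*1 = 1/3)
B = I (B = sqrt(-1) = I ≈ 1.0*I)
(B*z(2, 5))*J(-5, f(-1)) = (I*(1/3))*(((-1)**2)**2 + 4*(-5)) = (I/3)*(1**2 - 20) = (I/3)*(1 - 20) = (I/3)*(-19) = -19*I/3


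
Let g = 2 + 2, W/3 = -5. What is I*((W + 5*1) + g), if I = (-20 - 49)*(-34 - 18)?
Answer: -21528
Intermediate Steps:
W = -15 (W = 3*(-5) = -15)
g = 4
I = 3588 (I = -69*(-52) = 3588)
I*((W + 5*1) + g) = 3588*((-15 + 5*1) + 4) = 3588*((-15 + 5) + 4) = 3588*(-10 + 4) = 3588*(-6) = -21528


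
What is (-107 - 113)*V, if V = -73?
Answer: 16060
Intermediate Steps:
(-107 - 113)*V = (-107 - 113)*(-73) = -220*(-73) = 16060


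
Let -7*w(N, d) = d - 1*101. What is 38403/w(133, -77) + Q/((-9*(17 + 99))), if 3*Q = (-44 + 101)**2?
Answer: 46742725/30972 ≈ 1509.2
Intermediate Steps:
w(N, d) = 101/7 - d/7 (w(N, d) = -(d - 1*101)/7 = -(d - 101)/7 = -(-101 + d)/7 = 101/7 - d/7)
Q = 1083 (Q = (-44 + 101)**2/3 = (1/3)*57**2 = (1/3)*3249 = 1083)
38403/w(133, -77) + Q/((-9*(17 + 99))) = 38403/(101/7 - 1/7*(-77)) + 1083/((-9*(17 + 99))) = 38403/(101/7 + 11) + 1083/((-9*116)) = 38403/(178/7) + 1083/(-1044) = 38403*(7/178) + 1083*(-1/1044) = 268821/178 - 361/348 = 46742725/30972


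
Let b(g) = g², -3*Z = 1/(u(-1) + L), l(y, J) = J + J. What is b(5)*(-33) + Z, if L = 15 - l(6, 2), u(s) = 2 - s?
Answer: -34651/42 ≈ -825.02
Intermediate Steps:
l(y, J) = 2*J
L = 11 (L = 15 - 2*2 = 15 - 1*4 = 15 - 4 = 11)
Z = -1/42 (Z = -1/(3*((2 - 1*(-1)) + 11)) = -1/(3*((2 + 1) + 11)) = -1/(3*(3 + 11)) = -⅓/14 = -⅓*1/14 = -1/42 ≈ -0.023810)
b(5)*(-33) + Z = 5²*(-33) - 1/42 = 25*(-33) - 1/42 = -825 - 1/42 = -34651/42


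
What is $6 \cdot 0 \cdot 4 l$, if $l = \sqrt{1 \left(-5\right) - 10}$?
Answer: $0$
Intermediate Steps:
$l = i \sqrt{15}$ ($l = \sqrt{-5 - 10} = \sqrt{-15} = i \sqrt{15} \approx 3.873 i$)
$6 \cdot 0 \cdot 4 l = 6 \cdot 0 \cdot 4 i \sqrt{15} = 0 \cdot 4 i \sqrt{15} = 0 i \sqrt{15} = 0$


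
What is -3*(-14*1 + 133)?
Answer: -357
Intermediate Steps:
-3*(-14*1 + 133) = -3*(-14 + 133) = -3*119 = -357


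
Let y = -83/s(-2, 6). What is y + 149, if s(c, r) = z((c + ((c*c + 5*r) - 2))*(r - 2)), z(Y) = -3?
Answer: 530/3 ≈ 176.67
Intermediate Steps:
s(c, r) = -3
y = 83/3 (y = -83/(-3) = -83*(-1/3) = 83/3 ≈ 27.667)
y + 149 = 83/3 + 149 = 530/3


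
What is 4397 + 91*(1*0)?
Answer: 4397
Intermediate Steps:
4397 + 91*(1*0) = 4397 + 91*0 = 4397 + 0 = 4397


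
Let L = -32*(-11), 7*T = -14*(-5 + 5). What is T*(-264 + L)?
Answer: 0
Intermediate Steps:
T = 0 (T = (-14*(-5 + 5))/7 = (-14*0)/7 = (⅐)*0 = 0)
L = 352
T*(-264 + L) = 0*(-264 + 352) = 0*88 = 0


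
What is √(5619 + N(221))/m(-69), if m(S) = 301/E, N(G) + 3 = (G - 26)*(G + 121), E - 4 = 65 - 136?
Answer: -201*√8034/301 ≈ -59.854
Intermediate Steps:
E = -67 (E = 4 + (65 - 136) = 4 - 71 = -67)
N(G) = -3 + (-26 + G)*(121 + G) (N(G) = -3 + (G - 26)*(G + 121) = -3 + (-26 + G)*(121 + G))
m(S) = -301/67 (m(S) = 301/(-67) = 301*(-1/67) = -301/67)
√(5619 + N(221))/m(-69) = √(5619 + (-3149 + 221² + 95*221))/(-301/67) = √(5619 + (-3149 + 48841 + 20995))*(-67/301) = √(5619 + 66687)*(-67/301) = √72306*(-67/301) = (3*√8034)*(-67/301) = -201*√8034/301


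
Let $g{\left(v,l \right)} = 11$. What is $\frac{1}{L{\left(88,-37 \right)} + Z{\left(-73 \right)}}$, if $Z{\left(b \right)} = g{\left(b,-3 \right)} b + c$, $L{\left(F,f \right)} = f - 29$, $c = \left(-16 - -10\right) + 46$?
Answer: $- \frac{1}{829} \approx -0.0012063$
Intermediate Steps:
$c = 40$ ($c = \left(-16 + 10\right) + 46 = -6 + 46 = 40$)
$L{\left(F,f \right)} = -29 + f$ ($L{\left(F,f \right)} = f - 29 = -29 + f$)
$Z{\left(b \right)} = 40 + 11 b$ ($Z{\left(b \right)} = 11 b + 40 = 40 + 11 b$)
$\frac{1}{L{\left(88,-37 \right)} + Z{\left(-73 \right)}} = \frac{1}{\left(-29 - 37\right) + \left(40 + 11 \left(-73\right)\right)} = \frac{1}{-66 + \left(40 - 803\right)} = \frac{1}{-66 - 763} = \frac{1}{-829} = - \frac{1}{829}$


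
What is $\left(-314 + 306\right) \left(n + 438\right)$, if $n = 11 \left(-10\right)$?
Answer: $-2624$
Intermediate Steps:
$n = -110$
$\left(-314 + 306\right) \left(n + 438\right) = \left(-314 + 306\right) \left(-110 + 438\right) = \left(-8\right) 328 = -2624$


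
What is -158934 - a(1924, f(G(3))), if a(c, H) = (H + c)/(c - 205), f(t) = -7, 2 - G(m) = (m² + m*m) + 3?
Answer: -30356607/191 ≈ -1.5894e+5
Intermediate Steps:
G(m) = -1 - 2*m² (G(m) = 2 - ((m² + m*m) + 3) = 2 - ((m² + m²) + 3) = 2 - (2*m² + 3) = 2 - (3 + 2*m²) = 2 + (-3 - 2*m²) = -1 - 2*m²)
a(c, H) = (H + c)/(-205 + c)
-158934 - a(1924, f(G(3))) = -158934 - (-7 + 1924)/(-205 + 1924) = -158934 - 1917/1719 = -158934 - 1*213/191 = -158934 - 213/191 = -30356607/191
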